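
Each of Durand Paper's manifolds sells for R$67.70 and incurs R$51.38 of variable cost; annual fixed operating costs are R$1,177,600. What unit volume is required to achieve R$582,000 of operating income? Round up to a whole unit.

Each unit contributes R$67.70 − R$51.38 = R$16.32.
Required volume = (fixed costs + target profit) ÷ CM = (R$1,177,600 + R$582,000) ÷ R$16.32 = 107,818.63, so 107,819 manifolds.

107,819 manifolds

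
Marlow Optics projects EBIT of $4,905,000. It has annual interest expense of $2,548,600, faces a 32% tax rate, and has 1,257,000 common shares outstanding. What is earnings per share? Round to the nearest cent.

Interest = $2,548,600.00, so EBT = $4,905,000 − $2,548,600.00 = $2,356,400.00.
Net income = $2,356,400.00 × (1 − 0.32) = $1,602,352.00.
EPS = $1,602,352.00 ÷ 1,257,000 = $1.27.

$1.27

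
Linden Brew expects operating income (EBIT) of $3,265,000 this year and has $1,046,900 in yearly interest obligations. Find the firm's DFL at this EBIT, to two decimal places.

Annual interest charges come to $1,046,900.00.
Degree of financial leverage = EBIT / (EBIT − interest) = $3,265,000 / $2,218,100.00 = 1.4720.

1.47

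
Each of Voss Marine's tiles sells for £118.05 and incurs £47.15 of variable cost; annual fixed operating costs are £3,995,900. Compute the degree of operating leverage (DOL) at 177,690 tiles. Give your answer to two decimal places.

Total contribution margin = 177,690 × £70.90 = £12,598,221.00.
Subtracting fixed costs: EBIT = £12,598,221.00 − £3,995,900 = £8,602,321.00.
Degree of operating leverage = £12,598,221.00 / £8,602,321.00 = 1.4645.

1.46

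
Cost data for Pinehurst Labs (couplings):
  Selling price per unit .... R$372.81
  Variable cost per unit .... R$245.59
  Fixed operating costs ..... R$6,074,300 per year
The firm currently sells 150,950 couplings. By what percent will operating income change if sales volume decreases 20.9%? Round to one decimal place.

-30.6%

At 150,950 units, contribution = 150,950 × R$127.22 = R$19,203,859.00.
EBIT = R$19,203,859.00 − R$6,074,300 = R$13,129,559.00.
DOL = contribution ÷ EBIT = R$19,203,859.00 ÷ R$13,129,559.00 = 1.4626.
Operating income changes by 1.4626 × -20.9% = -30.6%.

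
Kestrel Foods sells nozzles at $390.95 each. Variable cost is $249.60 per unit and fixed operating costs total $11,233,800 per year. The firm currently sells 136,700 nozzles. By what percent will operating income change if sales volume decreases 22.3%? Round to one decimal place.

Contribution at this volume is 136,700 × $141.35 = $19,322,545.00.
EBIT = $19,322,545.00 − $11,233,800 = $8,088,745.00.
Degree of operating leverage = $19,322,545.00 / $8,088,745.00 = 2.3888.
So EBIT moves 2.3888 × (-22.3%) = -53.3%.

-53.3%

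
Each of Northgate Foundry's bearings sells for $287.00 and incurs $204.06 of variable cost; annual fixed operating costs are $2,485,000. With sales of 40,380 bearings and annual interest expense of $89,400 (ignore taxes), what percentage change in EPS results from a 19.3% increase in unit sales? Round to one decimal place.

At 40,380 units, contribution = 40,380 × $82.94 = $3,349,117.20.
Operating income = contribution − fixed costs = $3,349,117.20 − $2,485,000 = $864,117.20.
Interest = $89,400.00, so EBIT − I = $774,717.20.
DCL = total CM / (EBIT − I) = $3,349,117.20 / $774,717.20 = 4.3230.
EPS therefore changes by 4.3230 × (+19.3%) = +83.4%.

+83.4%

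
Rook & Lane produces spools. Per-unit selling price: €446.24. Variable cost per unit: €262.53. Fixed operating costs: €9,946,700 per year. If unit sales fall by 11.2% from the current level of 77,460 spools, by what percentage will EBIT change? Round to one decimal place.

-37.2%

Contribution at this volume is 77,460 × €183.71 = €14,230,176.60.
EBIT = €14,230,176.60 − €9,946,700 = €4,283,476.60.
So DOL = total CM / EBIT = €14,230,176.60 / €4,283,476.60 = 3.3221.
So EBIT moves 3.3221 × (-11.2%) = -37.2%.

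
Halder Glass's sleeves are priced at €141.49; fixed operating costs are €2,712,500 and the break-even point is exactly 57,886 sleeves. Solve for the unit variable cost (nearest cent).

Contribution per unit must be FC / Q = €2,712,500 / 57,886 = €46.8593.
Variable cost per unit = €141.49 − €46.8593 = €94.63.

€94.63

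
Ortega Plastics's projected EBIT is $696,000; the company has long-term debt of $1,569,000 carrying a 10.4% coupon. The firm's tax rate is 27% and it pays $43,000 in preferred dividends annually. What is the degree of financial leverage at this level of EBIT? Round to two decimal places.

1.47

Annual interest charges come to $163,176.00.
Preferred dividends grossed up pre-tax: $43,000 / (1 − 0.27) = $58,904.11.
DFL = EBIT ÷ [EBIT − I − D_p/(1−t)] = $696,000 ÷ [$696,000 − $163,176.00 − $58,904.11] = $696,000 ÷ $473,919.89 = 1.4686.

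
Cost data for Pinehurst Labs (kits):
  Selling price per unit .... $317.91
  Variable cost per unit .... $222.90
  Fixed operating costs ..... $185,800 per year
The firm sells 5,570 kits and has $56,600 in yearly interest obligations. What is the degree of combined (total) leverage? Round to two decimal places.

Contribution at this volume is 5,570 × $95.01 = $529,205.70.
Subtracting fixed costs: EBIT = $529,205.70 − $185,800 = $343,405.70. Interest = $56,600.00, so EBIT − I = $286,805.70.
DCL = contribution ÷ (EBIT − I) = $529,205.70 ÷ $286,805.70 = 1.8452.

1.85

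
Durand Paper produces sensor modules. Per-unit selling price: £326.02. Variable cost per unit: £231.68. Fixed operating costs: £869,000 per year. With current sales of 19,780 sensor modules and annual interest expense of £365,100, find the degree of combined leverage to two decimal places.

At 19,780 units, contribution = 19,780 × £94.34 = £1,866,045.20.
Subtracting fixed costs: EBIT = £1,866,045.20 − £869,000 = £997,045.20. Interest = £365,100.00.
DOL = £1,866,045.20 ÷ £997,045.20 = 1.8716; DFL = £997,045.20 ÷ £631,945.20 = 1.5777.
DCL = DOL × DFL = 1.8716 × 1.5777 = 2.9528.

2.95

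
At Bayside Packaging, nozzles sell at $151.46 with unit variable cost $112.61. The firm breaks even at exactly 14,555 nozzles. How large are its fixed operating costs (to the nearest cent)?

$565,461.75

Each unit contributes $151.46 − $112.61 = $38.85.
Since BE = FC / CM, FC = 14,555 × $38.85 = $565,461.75.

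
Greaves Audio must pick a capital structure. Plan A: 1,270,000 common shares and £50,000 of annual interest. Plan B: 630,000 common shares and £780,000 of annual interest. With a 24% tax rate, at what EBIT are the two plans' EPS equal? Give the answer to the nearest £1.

£1,498,594

Set EPS_A = EPS_B: (EBIT − £50,000)(1 − 0.24) ÷ 1,270,000 = (EBIT − £780,000)(1 − 0.24) ÷ 630,000.
Cancelling (1 − t) and cross-multiplying: 630,000·(EBIT − 50,000) = 1,270,000·(EBIT − 780,000).
Solving, EBIT = (780,000·1,270,000 − 50,000·630,000) / (1,270,000 − 630,000) = 959,100,000,000 / 640,000 = 1,498,593.75.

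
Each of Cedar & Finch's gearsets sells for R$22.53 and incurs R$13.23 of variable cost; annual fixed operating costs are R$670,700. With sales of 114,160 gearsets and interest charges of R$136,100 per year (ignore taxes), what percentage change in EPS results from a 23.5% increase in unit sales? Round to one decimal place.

+97.9%

Total contribution margin = 114,160 × R$9.30 = R$1,061,688.00.
EBIT = R$1,061,688.00 − R$670,700 = R$390,988.00.
Interest = R$136,100.00, so EBIT − I = R$254,888.00.
DCL = total CM / (EBIT − I) = R$1,061,688.00 / R$254,888.00 = 4.1653.
EPS therefore changes by 4.1653 × (+23.5%) = +97.9%.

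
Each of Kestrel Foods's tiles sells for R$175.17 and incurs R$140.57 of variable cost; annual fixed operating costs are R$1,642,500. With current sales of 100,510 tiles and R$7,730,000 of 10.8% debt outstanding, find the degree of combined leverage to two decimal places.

At 100,510 units, contribution = 100,510 × R$34.60 = R$3,477,646.00.
Operating income = contribution − fixed costs = R$3,477,646.00 − R$1,642,500 = R$1,835,146.00. Interest = R$834,840.00, so EBIT − I = R$1,000,306.00.
Degree of total leverage = total CM / (EBIT − interest) = R$3,477,646.00 / R$1,000,306.00 = 3.4766.

3.48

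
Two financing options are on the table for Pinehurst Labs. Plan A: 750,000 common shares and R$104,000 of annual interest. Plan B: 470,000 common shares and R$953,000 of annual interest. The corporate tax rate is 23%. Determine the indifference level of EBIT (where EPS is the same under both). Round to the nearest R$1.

At indifference, (EBIT − 104,000)(1 − t)/750,000 = (EBIT − 953,000)(1 − t)/470,000.
Cancelling (1 − t) and cross-multiplying: 470,000·(EBIT − 104,000) = 750,000·(EBIT − 953,000).
EBIT × (750,000 − 470,000) = 953,000 × 750,000 − 104,000 × 470,000 = 665,870,000,000, so EBIT = 665,870,000,000 ÷ 280,000 = 2,378,107.14.

R$2,378,107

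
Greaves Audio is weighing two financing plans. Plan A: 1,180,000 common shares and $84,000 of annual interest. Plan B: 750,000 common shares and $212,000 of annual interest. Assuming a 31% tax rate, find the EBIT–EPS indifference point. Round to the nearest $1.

$435,256

At indifference, (EBIT − 84,000)(1 − t)/1,180,000 = (EBIT − 212,000)(1 − t)/750,000.
Cancelling (1 − t) and cross-multiplying: 750,000·(EBIT − 84,000) = 1,180,000·(EBIT − 212,000).
Solving, EBIT = (212,000·1,180,000 − 84,000·750,000) / (1,180,000 − 750,000) = 187,160,000,000 / 430,000 = 435,255.81.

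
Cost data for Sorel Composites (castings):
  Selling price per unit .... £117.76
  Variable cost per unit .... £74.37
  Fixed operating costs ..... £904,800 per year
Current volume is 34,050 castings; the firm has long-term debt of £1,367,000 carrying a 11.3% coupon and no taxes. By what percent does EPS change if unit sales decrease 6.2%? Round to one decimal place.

At 34,050 units, contribution = 34,050 × £43.39 = £1,477,429.50.
EBIT = £1,477,429.50 − £904,800 = £572,629.50.
After interest of £154,471.00, pre-tax earnings = £418,158.50.
DCL = total CM / (EBIT − I) = £1,477,429.50 / £418,158.50 = 3.5332.
%ΔEPS = DCL × %ΔSales = 3.5332 × -6.2% = -21.9%.

-21.9%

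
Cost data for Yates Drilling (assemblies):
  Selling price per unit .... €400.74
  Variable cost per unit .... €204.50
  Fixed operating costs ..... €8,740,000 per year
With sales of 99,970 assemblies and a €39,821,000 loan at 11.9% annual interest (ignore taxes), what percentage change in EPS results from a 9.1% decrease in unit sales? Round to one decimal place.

Total contribution margin = 99,970 × €196.24 = €19,618,112.80.
Operating income = contribution − fixed costs = €19,618,112.80 − €8,740,000 = €10,878,112.80.
Interest = €4,738,699.00, so EBIT − I = €6,139,413.80.
Degree of combined leverage = contribution ÷ (EBIT − I) = €19,618,112.80 ÷ €6,139,413.80 = 3.1954.
%ΔEPS = DCL × %ΔSales = 3.1954 × -9.1% = -29.1%.

-29.1%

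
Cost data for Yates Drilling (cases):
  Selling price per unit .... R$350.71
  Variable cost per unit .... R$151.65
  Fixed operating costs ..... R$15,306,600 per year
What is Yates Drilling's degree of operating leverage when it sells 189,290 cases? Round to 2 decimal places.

Total contribution margin = 189,290 × R$199.06 = R$37,680,067.40.
EBIT = R$37,680,067.40 − R$15,306,600 = R$22,373,467.40.
Degree of operating leverage = R$37,680,067.40 / R$22,373,467.40 = 1.6841.

1.68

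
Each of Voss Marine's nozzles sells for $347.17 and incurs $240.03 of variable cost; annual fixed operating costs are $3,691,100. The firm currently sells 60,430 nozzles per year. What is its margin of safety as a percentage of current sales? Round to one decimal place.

43.0%

Unit CM = price − variable cost = $347.17 − $240.03 = $107.14. Break-even units = $3,691,100 ÷ $107.14 = 34,451.19; break-even revenue = 34,451.19 × $347.17 = $11,960,418.02.
Actual sales revenue = 60,430 × $347.17 = $20,979,483.10.
Margin of safety = ($20,979,483.10 − $11,960,418.02) ÷ $20,979,483.10 = 43.0%.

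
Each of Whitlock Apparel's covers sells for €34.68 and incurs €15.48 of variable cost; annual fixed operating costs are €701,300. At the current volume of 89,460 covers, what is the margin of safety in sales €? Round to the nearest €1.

Contribution margin per unit = €34.68 − €15.48 = €19.20. Break-even units = €701,300 ÷ €19.20 = 36,526.04; break-even revenue = 36,526.04 × €34.68 = €1,266,723.13.
Actual sales revenue = 89,460 × €34.68 = €3,102,472.80.
Margin of safety = €3,102,472.80 − €1,266,723.13 = €1,835,750.

€1,835,750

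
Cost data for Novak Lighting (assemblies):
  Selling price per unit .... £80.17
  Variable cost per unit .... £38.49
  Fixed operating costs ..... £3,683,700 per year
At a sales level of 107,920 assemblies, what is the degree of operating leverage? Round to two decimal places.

At 107,920 units, contribution = 107,920 × £41.68 = £4,498,105.60.
Operating income = contribution − fixed costs = £4,498,105.60 − £3,683,700 = £814,405.60.
DOL = contribution ÷ EBIT = £4,498,105.60 ÷ £814,405.60 = 5.5232.

5.52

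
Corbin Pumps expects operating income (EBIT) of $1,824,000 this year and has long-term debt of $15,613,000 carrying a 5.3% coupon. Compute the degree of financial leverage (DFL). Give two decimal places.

1.83

Annual interest charges come to $827,489.00.
DFL = EBIT ÷ (EBIT − I) = $1,824,000 ÷ ($1,824,000 − $827,489.00) = $1,824,000 ÷ $996,511.00 = 1.8304.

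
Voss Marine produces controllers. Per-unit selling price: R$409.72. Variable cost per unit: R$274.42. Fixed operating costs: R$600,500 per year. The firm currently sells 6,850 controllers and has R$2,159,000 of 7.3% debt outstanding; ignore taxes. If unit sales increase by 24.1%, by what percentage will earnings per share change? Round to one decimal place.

+132.4%

Contribution at this volume is 6,850 × R$135.30 = R$926,805.00.
Subtracting fixed costs: EBIT = R$926,805.00 − R$600,500 = R$326,305.00.
After interest of R$157,607.00, pre-tax earnings = R$168,698.00.
DCL = total CM / (EBIT − I) = R$926,805.00 / R$168,698.00 = 5.4939.
EPS therefore changes by 5.4939 × (+24.1%) = +132.4%.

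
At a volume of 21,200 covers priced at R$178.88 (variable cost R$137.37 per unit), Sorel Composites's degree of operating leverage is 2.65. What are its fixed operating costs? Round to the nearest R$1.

R$547,932

At 21,200 units, contribution = 21,200 × R$41.51 = R$880,012.00.
DOL = contribution / EBIT, so EBIT = R$880,012.00 / 2.65 = R$332,080.00.
And FC = contribution − EBIT = R$880,012.00 − R$332,080.00 = R$547,932.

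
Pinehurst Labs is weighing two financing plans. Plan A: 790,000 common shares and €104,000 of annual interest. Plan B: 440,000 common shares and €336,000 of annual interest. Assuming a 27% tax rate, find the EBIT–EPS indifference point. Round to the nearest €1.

At indifference, (EBIT − 104,000)(1 − t)/790,000 = (EBIT − 336,000)(1 − t)/440,000.
Cancelling (1 − t) and cross-multiplying: 440,000·(EBIT − 104,000) = 790,000·(EBIT − 336,000).
EBIT × (790,000 − 440,000) = 336,000 × 790,000 − 104,000 × 440,000 = 219,680,000,000, so EBIT = 219,680,000,000 ÷ 350,000 = 627,657.14.

€627,657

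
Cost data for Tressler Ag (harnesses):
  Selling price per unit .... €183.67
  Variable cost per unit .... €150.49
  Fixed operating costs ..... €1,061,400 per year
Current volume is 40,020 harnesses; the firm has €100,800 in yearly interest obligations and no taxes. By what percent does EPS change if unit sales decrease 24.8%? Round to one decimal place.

Total contribution margin = 40,020 × €33.18 = €1,327,863.60.
EBIT = €1,327,863.60 − €1,061,400 = €266,463.60.
Interest = €100,800.00, so EBIT − I = €165,663.60.
Degree of combined leverage = contribution ÷ (EBIT − I) = €1,327,863.60 ÷ €165,663.60 = 8.0154.
%ΔEPS = DCL × %ΔSales = 8.0154 × -24.8% = -198.8%.

-198.8%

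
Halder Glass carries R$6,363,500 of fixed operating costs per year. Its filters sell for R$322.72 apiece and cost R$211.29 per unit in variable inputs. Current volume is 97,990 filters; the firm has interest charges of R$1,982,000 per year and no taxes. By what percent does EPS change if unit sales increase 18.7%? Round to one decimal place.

At 97,990 units, contribution = 97,990 × R$111.43 = R$10,919,025.70.
EBIT = R$10,919,025.70 − R$6,363,500 = R$4,555,525.70.
After interest of R$1,982,000.00, pre-tax earnings = R$2,573,525.70.
DCL = total CM / (EBIT − I) = R$10,919,025.70 / R$2,573,525.70 = 4.2428.
%ΔEPS = DCL × %ΔSales = 4.2428 × +18.7% = +79.3%.

+79.3%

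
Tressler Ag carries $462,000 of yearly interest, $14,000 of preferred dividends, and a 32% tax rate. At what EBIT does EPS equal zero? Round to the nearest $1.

Grossing the preferred dividend up to pre-tax terms: $14,000 / (1 − 0.32) = $20,588.24.
Financial break-even EBIT = interest + D_p ÷ (1 − t) = $462,000 + $20,588.24 = $482,588.24.

$482,588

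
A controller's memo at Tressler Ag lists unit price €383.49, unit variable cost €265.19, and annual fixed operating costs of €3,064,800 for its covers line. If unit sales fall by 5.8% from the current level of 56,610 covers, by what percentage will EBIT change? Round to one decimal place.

Total contribution margin = 56,610 × €118.30 = €6,696,963.00.
Operating income = contribution − fixed costs = €6,696,963.00 − €3,064,800 = €3,632,163.00.
So DOL = total CM / EBIT = €6,696,963.00 / €3,632,163.00 = 1.8438.
So EBIT moves 1.8438 × (-5.8%) = -10.7%.

-10.7%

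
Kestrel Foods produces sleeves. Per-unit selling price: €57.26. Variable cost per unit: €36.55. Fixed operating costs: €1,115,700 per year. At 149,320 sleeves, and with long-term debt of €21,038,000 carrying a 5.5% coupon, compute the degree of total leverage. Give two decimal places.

3.77

Total contribution margin = 149,320 × €20.71 = €3,092,417.20.
Operating income = contribution − fixed costs = €3,092,417.20 − €1,115,700 = €1,976,717.20. Interest = €1,157,090.00, so EBIT − I = €819,627.20.
DCL = contribution ÷ (EBIT − I) = €3,092,417.20 ÷ €819,627.20 = 3.7730.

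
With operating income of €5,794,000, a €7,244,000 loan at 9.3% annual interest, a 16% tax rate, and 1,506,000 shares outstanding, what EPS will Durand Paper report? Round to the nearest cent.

€2.86

Interest = €673,692.00, so EBT = €5,794,000 − €673,692.00 = €5,120,308.00.
After tax at 16%: net income = €5,120,308.00 × 0.84 = €4,301,058.72.
EPS = €4,301,058.72 ÷ 1,506,000 = €2.86.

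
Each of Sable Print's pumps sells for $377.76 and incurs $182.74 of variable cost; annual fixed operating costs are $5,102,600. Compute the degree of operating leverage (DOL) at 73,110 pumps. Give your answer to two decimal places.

Total contribution margin = 73,110 × $195.02 = $14,257,912.20.
EBIT = $14,257,912.20 − $5,102,600 = $9,155,312.20.
DOL = contribution ÷ EBIT = $14,257,912.20 ÷ $9,155,312.20 = 1.5573.

1.56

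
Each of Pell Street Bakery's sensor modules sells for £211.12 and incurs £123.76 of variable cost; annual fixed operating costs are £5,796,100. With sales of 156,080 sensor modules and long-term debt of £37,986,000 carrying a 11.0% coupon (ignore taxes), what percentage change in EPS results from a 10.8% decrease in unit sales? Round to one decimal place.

At 156,080 units, contribution = 156,080 × £87.36 = £13,635,148.80.
Operating income = contribution − fixed costs = £13,635,148.80 − £5,796,100 = £7,839,048.80.
After interest of £4,178,460.00, pre-tax earnings = £3,660,588.80.
Degree of combined leverage = contribution ÷ (EBIT − I) = £13,635,148.80 ÷ £3,660,588.80 = 3.7249.
EPS therefore changes by 3.7249 × (-10.8%) = -40.2%.

-40.2%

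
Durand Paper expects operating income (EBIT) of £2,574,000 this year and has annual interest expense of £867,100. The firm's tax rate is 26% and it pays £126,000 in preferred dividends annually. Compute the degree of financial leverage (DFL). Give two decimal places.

1.68

Annual interest charges come to £867,100.00.
Preferred dividends grossed up pre-tax: £126,000 / (1 − 0.26) = £170,270.27.
DFL = EBIT ÷ [EBIT − I − D_p/(1−t)] = £2,574,000 ÷ [£2,574,000 − £867,100.00 − £170,270.27] = £2,574,000 ÷ £1,536,629.73 = 1.6751.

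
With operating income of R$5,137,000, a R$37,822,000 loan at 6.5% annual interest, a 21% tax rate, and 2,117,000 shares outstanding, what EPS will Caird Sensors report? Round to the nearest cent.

Pre-tax income = R$5,137,000 − R$2,458,430.00 = R$2,678,570.00.
Net income = R$2,678,570.00 × (1 − 0.21) = R$2,116,070.30.
EPS = R$2,116,070.30 ÷ 2,117,000 = R$1.00.

R$1.00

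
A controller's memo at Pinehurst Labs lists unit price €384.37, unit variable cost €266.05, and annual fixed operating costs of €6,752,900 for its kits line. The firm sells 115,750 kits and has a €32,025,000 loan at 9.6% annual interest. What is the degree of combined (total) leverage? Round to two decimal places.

Contribution at this volume is 115,750 × €118.32 = €13,695,540.00.
EBIT = €13,695,540.00 − €6,752,900 = €6,942,640.00. Interest = €3,074,400.00, so EBIT − I = €3,868,240.00.
Degree of total leverage = total CM / (EBIT − interest) = €13,695,540.00 / €3,868,240.00 = 3.5405.

3.54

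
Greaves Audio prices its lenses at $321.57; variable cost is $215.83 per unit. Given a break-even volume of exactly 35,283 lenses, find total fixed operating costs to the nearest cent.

Unit CM = price − variable cost = $321.57 − $215.83 = $105.74.
Fixed costs = break-even units × CM = 35,283 × $105.74 = $3,730,824.42.

$3,730,824.42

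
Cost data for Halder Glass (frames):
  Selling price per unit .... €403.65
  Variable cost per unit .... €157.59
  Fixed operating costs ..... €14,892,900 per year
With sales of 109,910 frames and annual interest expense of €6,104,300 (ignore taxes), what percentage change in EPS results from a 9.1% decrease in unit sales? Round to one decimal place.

-40.7%

At 109,910 units, contribution = 109,910 × €246.06 = €27,044,454.60.
EBIT = €27,044,454.60 − €14,892,900 = €12,151,554.60.
Interest = €6,104,300.00, so EBIT − I = €6,047,254.60.
Degree of combined leverage = contribution ÷ (EBIT − I) = €27,044,454.60 ÷ €6,047,254.60 = 4.4722.
%ΔEPS = DCL × %ΔSales = 4.4722 × -9.1% = -40.7%.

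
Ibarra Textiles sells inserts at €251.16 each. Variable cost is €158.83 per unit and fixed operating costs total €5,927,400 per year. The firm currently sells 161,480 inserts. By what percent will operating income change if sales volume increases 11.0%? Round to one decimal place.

+18.3%

At 161,480 units, contribution = 161,480 × €92.33 = €14,909,448.40.
Subtracting fixed costs: EBIT = €14,909,448.40 − €5,927,400 = €8,982,048.40.
So DOL = total CM / EBIT = €14,909,448.40 / €8,982,048.40 = 1.6599.
Operating income changes by 1.6599 × +11.0% = +18.3%.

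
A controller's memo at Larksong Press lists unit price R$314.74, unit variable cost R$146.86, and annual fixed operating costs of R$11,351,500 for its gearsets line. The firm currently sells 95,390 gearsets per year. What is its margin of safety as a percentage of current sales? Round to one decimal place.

29.1%

Unit CM = price − variable cost = R$314.74 − R$146.86 = R$167.88. Break-even units = R$11,351,500 ÷ R$167.88 = 67,616.75; break-even revenue = 67,616.75 × R$314.74 = R$21,281,695.91.
Current sales = 95,390 × R$314.74 = R$30,023,048.60.
Margin of safety = (R$30,023,048.60 − R$21,281,695.91) ÷ R$30,023,048.60 = 29.1%.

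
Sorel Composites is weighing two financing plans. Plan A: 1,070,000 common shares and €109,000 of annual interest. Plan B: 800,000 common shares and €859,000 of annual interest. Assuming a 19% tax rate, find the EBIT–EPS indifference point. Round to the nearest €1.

At indifference, (EBIT − 109,000)(1 − t)/1,070,000 = (EBIT − 859,000)(1 − t)/800,000.
The (1 − t) factor cancels: (EBIT − 109,000) × 800,000 = (EBIT − 859,000) × 1,070,000.
EBIT × (1,070,000 − 800,000) = 859,000 × 1,070,000 − 109,000 × 800,000 = 831,930,000,000, so EBIT = 831,930,000,000 ÷ 270,000 = 3,081,222.22.

€3,081,222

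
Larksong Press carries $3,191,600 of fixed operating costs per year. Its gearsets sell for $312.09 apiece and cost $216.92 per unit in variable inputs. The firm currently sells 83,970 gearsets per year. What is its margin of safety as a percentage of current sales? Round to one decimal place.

60.1%

Contribution margin per unit = $312.09 − $216.92 = $95.17. Break-even units = $3,191,600 ÷ $95.17 = 33,535.78; break-even revenue = 33,535.78 × $312.09 = $10,466,180.98.
Actual sales revenue = 83,970 × $312.09 = $26,206,197.30.
Margin of safety = ($26,206,197.30 − $10,466,180.98) ÷ $26,206,197.30 = 60.1%.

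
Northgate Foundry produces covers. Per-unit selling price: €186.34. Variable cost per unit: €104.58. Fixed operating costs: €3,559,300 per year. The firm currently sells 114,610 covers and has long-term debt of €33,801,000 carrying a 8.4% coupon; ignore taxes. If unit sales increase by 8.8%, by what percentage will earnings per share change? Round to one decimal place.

At 114,610 units, contribution = 114,610 × €81.76 = €9,370,513.60.
EBIT = €9,370,513.60 − €3,559,300 = €5,811,213.60.
Interest = €2,839,284.00, so EBIT − I = €2,971,929.60.
DCL = total CM / (EBIT − I) = €9,370,513.60 / €2,971,929.60 = 3.1530.
EPS therefore changes by 3.1530 × (+8.8%) = +27.7%.

+27.7%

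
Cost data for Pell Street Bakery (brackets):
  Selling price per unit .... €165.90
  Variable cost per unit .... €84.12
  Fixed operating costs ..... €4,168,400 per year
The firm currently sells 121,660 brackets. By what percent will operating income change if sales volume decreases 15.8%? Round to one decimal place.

-27.2%

Total contribution margin = 121,660 × €81.78 = €9,949,354.80.
Operating income = contribution − fixed costs = €9,949,354.80 − €4,168,400 = €5,780,954.80.
Degree of operating leverage = €9,949,354.80 / €5,780,954.80 = 1.7211.
%ΔEBIT = DOL × %ΔSales = 1.7211 × -15.8% = -27.2%.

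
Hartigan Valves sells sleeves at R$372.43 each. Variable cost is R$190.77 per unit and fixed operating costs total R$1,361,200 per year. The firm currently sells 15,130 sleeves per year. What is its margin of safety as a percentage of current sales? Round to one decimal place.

Unit CM = price − variable cost = R$372.43 − R$190.77 = R$181.66. Break-even units = R$1,361,200 ÷ R$181.66 = 7,493.12; break-even revenue = 7,493.12 × R$372.43 = R$2,790,662.31.
Current sales = 15,130 × R$372.43 = R$5,634,865.90.
Margin of safety = (R$5,634,865.90 − R$2,790,662.31) ÷ R$5,634,865.90 = 50.5%.

50.5%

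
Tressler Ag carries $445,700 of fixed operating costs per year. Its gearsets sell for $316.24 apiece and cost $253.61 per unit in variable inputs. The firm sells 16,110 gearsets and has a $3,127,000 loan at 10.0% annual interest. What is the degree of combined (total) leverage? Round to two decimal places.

4.03

Contribution at this volume is 16,110 × $62.63 = $1,008,969.30.
Subtracting fixed costs: EBIT = $1,008,969.30 − $445,700 = $563,269.30. Interest = $312,700.00, so EBIT − I = $250,569.30.
Degree of total leverage = total CM / (EBIT − interest) = $1,008,969.30 / $250,569.30 = 4.0267.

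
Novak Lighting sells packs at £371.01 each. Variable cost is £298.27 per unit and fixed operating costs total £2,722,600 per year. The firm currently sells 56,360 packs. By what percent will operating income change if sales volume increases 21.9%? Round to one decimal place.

+65.2%

Total contribution margin = 56,360 × £72.74 = £4,099,626.40.
EBIT = £4,099,626.40 − £2,722,600 = £1,377,026.40.
DOL = contribution ÷ EBIT = £4,099,626.40 ÷ £1,377,026.40 = 2.9772.
So EBIT moves 2.9772 × (+21.9%) = +65.2%.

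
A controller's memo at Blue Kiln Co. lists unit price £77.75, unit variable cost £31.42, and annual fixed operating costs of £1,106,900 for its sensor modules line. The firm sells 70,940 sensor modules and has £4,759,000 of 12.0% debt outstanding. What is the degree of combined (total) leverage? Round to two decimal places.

2.04

At 70,940 units, contribution = 70,940 × £46.33 = £3,286,650.20.
Subtracting fixed costs: EBIT = £3,286,650.20 − £1,106,900 = £2,179,750.20. Interest = £571,080.00, so EBIT − I = £1,608,670.20.
Degree of total leverage = total CM / (EBIT − interest) = £3,286,650.20 / £1,608,670.20 = 2.0431.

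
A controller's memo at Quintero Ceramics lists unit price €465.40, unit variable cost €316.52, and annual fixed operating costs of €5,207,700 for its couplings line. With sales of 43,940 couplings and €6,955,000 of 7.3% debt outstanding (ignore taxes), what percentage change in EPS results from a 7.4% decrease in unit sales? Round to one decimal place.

-58.6%

At 43,940 units, contribution = 43,940 × €148.88 = €6,541,787.20.
Operating income = contribution − fixed costs = €6,541,787.20 − €5,207,700 = €1,334,087.20.
After interest of €507,715.00, pre-tax earnings = €826,372.20.
Degree of combined leverage = contribution ÷ (EBIT − I) = €6,541,787.20 ÷ €826,372.20 = 7.9163.
EPS therefore changes by 7.9163 × (-7.4%) = -58.6%.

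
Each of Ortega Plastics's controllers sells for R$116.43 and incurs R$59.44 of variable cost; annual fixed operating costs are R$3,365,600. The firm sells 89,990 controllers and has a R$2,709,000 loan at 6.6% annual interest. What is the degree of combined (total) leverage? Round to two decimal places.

3.24

At 89,990 units, contribution = 89,990 × R$56.99 = R$5,128,530.10.
Subtracting fixed costs: EBIT = R$5,128,530.10 − R$3,365,600 = R$1,762,930.10. Interest = R$178,794.00, so EBIT − I = R$1,584,136.10.
DCL = contribution ÷ (EBIT − I) = R$5,128,530.10 ÷ R$1,584,136.10 = 3.2374.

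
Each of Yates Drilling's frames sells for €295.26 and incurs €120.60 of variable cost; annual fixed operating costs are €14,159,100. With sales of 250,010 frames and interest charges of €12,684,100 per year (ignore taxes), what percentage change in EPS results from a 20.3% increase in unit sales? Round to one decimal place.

+52.7%

Total contribution margin = 250,010 × €174.66 = €43,666,746.60.
Subtracting fixed costs: EBIT = €43,666,746.60 − €14,159,100 = €29,507,646.60.
Interest = €12,684,100.00, so EBIT − I = €16,823,546.60.
Degree of combined leverage = contribution ÷ (EBIT − I) = €43,666,746.60 ÷ €16,823,546.60 = 2.5956.
%ΔEPS = DCL × %ΔSales = 2.5956 × +20.3% = +52.7%.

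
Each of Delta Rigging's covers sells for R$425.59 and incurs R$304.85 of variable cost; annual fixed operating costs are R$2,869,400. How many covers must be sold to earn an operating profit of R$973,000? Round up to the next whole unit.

31,824 covers

Contribution margin per unit = R$425.59 − R$304.85 = R$120.74.
Need Q such that Q × R$120.74 − R$2,869,400 = R$973,000, i.e. Q = R$3,842,400 / R$120.74 = 31,823.75 → 31,824.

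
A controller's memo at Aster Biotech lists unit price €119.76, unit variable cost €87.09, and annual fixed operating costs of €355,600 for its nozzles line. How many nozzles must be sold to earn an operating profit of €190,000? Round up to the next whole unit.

16,701 nozzles

Each unit contributes €119.76 − €87.09 = €32.67.
Units = (FC + target) / CM = (€355,600 + €190,000) / €32.67 = 16,700.34, so 16,701 nozzles.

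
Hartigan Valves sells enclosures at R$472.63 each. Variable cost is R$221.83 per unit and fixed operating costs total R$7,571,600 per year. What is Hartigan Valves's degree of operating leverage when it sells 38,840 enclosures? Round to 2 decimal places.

4.49

Total contribution margin = 38,840 × R$250.80 = R$9,741,072.00.
EBIT = R$9,741,072.00 − R$7,571,600 = R$2,169,472.00.
So DOL = total CM / EBIT = R$9,741,072.00 / R$2,169,472.00 = 4.4901.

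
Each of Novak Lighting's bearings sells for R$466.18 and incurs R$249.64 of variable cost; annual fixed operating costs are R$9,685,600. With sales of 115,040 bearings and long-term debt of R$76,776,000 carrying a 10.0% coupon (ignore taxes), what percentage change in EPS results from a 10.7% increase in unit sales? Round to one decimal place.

Contribution at this volume is 115,040 × R$216.54 = R$24,910,761.60.
Subtracting fixed costs: EBIT = R$24,910,761.60 − R$9,685,600 = R$15,225,161.60.
Interest = R$7,677,600.00, so EBIT − I = R$7,547,561.60.
Degree of combined leverage = contribution ÷ (EBIT − I) = R$24,910,761.60 ÷ R$7,547,561.60 = 3.3005.
%ΔEPS = DCL × %ΔSales = 3.3005 × +10.7% = +35.3%.

+35.3%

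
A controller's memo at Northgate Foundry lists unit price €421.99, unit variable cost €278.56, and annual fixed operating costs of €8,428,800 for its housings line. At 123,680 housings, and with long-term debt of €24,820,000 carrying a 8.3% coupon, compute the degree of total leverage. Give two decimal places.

Contribution at this volume is 123,680 × €143.43 = €17,739,422.40.
EBIT = €17,739,422.40 − €8,428,800 = €9,310,622.40. Interest = €2,060,060.00, so EBIT − I = €7,250,562.40.
Degree of total leverage = total CM / (EBIT − interest) = €17,739,422.40 / €7,250,562.40 = 2.4466.

2.45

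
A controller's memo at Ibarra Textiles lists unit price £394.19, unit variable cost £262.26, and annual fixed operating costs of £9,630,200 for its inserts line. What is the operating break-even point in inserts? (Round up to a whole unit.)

72,995 inserts

Unit CM = price − variable cost = £394.19 − £262.26 = £131.93.
Break-even volume = fixed costs ÷ CM per unit = £9,630,200 ÷ £131.93 = 72,994.77, so 72,995 inserts.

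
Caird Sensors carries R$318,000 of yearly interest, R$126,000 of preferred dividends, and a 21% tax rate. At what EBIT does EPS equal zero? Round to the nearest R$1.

Grossing the preferred dividend up to pre-tax terms: R$126,000 / (1 − 0.21) = R$159,493.67.
Financial break-even EBIT = interest + D_p ÷ (1 − t) = R$318,000 + R$159,493.67 = R$477,493.67.

R$477,494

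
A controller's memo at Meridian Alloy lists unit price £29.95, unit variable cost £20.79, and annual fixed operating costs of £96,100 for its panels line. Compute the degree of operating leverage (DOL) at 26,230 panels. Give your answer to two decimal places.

Total contribution margin = 26,230 × £9.16 = £240,266.80.
Operating income = contribution − fixed costs = £240,266.80 − £96,100 = £144,166.80.
Degree of operating leverage = £240,266.80 / £144,166.80 = 1.6666.

1.67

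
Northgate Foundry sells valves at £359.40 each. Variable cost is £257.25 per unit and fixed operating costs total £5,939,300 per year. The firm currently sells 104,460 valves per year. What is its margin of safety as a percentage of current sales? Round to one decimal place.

44.3%

Unit CM = price − variable cost = £359.40 − £257.25 = £102.15. Break-even units = £5,939,300 ÷ £102.15 = 58,142.93; break-even revenue = 58,142.93 × £359.40 = £20,896,567.99.
Current sales = 104,460 × £359.40 = £37,542,924.00.
Margin of safety = (£37,542,924.00 − £20,896,567.99) ÷ £37,542,924.00 = 44.3%.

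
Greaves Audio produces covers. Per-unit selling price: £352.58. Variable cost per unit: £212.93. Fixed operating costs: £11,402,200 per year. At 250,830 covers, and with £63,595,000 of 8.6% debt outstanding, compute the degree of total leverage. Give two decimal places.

1.93

Total contribution margin = 250,830 × £139.65 = £35,028,409.50.
Operating income = contribution − fixed costs = £35,028,409.50 − £11,402,200 = £23,626,209.50. Interest = £5,469,170.00.
DOL = £35,028,409.50 ÷ £23,626,209.50 = 1.4826; DFL = £23,626,209.50 ÷ £18,157,039.50 = 1.3012.
Combined leverage = 1.4826 × 1.3012 = 1.9292.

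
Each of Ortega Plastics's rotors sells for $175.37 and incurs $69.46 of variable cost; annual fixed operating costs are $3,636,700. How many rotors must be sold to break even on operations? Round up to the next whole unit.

34,338 rotors

Contribution margin per unit = $175.37 − $69.46 = $105.91.
Break-even volume = fixed costs ÷ CM per unit = $3,636,700 ÷ $105.91 = 34,337.65, so 34,338 rotors.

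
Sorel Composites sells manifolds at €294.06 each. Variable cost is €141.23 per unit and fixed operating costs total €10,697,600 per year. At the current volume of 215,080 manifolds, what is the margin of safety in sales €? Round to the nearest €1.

Each unit contributes €294.06 − €141.23 = €152.83. Break-even units = €10,697,600 ÷ €152.83 = 69,996.73; break-even revenue = 69,996.73 × €294.06 = €20,583,237.95.
Actual sales revenue = 215,080 × €294.06 = €63,246,424.80.
Margin of safety = €63,246,424.80 − €20,583,237.95 = €42,663,187.

€42,663,187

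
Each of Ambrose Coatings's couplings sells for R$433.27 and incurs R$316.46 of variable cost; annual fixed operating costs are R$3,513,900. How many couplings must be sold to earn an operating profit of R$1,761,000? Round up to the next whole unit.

Each unit contributes R$433.27 − R$316.46 = R$116.81.
Need Q such that Q × R$116.81 − R$3,513,900 = R$1,761,000, i.e. Q = R$5,274,900 / R$116.81 = 45,157.95 → 45,158.

45,158 couplings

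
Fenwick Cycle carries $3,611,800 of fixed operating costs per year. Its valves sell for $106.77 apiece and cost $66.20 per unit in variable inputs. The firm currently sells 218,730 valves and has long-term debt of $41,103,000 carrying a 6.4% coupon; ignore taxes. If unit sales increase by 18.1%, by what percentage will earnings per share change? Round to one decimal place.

At 218,730 units, contribution = 218,730 × $40.57 = $8,873,876.10.
EBIT = $8,873,876.10 − $3,611,800 = $5,262,076.10.
After interest of $2,630,592.00, pre-tax earnings = $2,631,484.10.
Degree of combined leverage = contribution ÷ (EBIT − I) = $8,873,876.10 ÷ $2,631,484.10 = 3.3722.
%ΔEPS = DCL × %ΔSales = 3.3722 × +18.1% = +61.0%.

+61.0%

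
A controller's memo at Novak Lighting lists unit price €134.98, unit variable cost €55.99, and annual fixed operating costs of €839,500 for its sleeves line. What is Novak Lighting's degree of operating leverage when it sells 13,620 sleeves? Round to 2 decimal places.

At 13,620 units, contribution = 13,620 × €78.99 = €1,075,843.80.
EBIT = €1,075,843.80 − €839,500 = €236,343.80.
Degree of operating leverage = €1,075,843.80 / €236,343.80 = 4.5520.

4.55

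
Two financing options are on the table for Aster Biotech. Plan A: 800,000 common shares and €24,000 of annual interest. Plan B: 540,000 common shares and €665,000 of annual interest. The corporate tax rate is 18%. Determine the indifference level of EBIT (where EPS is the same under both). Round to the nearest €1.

€1,996,308

At indifference, (EBIT − 24,000)(1 − t)/800,000 = (EBIT − 665,000)(1 − t)/540,000.
Cancelling (1 − t) and cross-multiplying: 540,000·(EBIT − 24,000) = 800,000·(EBIT − 665,000).
Solving, EBIT = (665,000·800,000 − 24,000·540,000) / (800,000 − 540,000) = 519,040,000,000 / 260,000 = 1,996,307.69.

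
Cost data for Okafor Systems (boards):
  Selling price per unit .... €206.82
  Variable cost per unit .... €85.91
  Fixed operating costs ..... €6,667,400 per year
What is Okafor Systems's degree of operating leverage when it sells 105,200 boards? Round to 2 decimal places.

Contribution at this volume is 105,200 × €120.91 = €12,719,732.00.
Subtracting fixed costs: EBIT = €12,719,732.00 − €6,667,400 = €6,052,332.00.
DOL = contribution ÷ EBIT = €12,719,732.00 ÷ €6,052,332.00 = 2.1016.

2.10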